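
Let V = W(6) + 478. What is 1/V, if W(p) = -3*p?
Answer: 1/460 ≈ 0.0021739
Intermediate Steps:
V = 460 (V = -3*6 + 478 = -18 + 478 = 460)
1/V = 1/460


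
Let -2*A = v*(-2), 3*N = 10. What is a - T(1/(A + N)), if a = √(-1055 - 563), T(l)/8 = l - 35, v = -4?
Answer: 292 + I*√1618 ≈ 292.0 + 40.224*I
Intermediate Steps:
N = 10/3 (N = (⅓)*10 = 10/3 ≈ 3.3333)
A = -4 (A = -(-2)*(-2) = -½*8 = -4)
T(l) = -280 + 8*l (T(l) = 8*(l - 35) = 8*(-35 + l) = -280 + 8*l)
a = I*√1618 (a = √(-1618) = I*√1618 ≈ 40.224*I)
a - T(1/(A + N)) = I*√1618 - (-280 + 8/(-4 + 10/3)) = I*√1618 - (-280 + 8/(-⅔)) = I*√1618 - (-280 + 8*(-3/2)) = I*√1618 - (-280 - 12) = I*√1618 - 1*(-292) = I*√1618 + 292 = 292 + I*√1618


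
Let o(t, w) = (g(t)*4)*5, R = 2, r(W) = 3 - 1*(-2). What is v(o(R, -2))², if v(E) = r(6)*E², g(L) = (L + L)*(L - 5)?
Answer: 82944000000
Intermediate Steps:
r(W) = 5 (r(W) = 3 + 2 = 5)
g(L) = 2*L*(-5 + L) (g(L) = (2*L)*(-5 + L) = 2*L*(-5 + L))
o(t, w) = 40*t*(-5 + t) (o(t, w) = ((2*t*(-5 + t))*4)*5 = (8*t*(-5 + t))*5 = 40*t*(-5 + t))
v(E) = 5*E²
v(o(R, -2))² = (5*(40*2*(-5 + 2))²)² = (5*(40*2*(-3))²)² = (5*(-240)²)² = (5*57600)² = 288000² = 82944000000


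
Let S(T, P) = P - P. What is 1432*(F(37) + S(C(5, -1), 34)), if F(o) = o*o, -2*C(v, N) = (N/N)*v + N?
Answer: 1960408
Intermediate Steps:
C(v, N) = -N/2 - v/2 (C(v, N) = -((N/N)*v + N)/2 = -(1*v + N)/2 = -(v + N)/2 = -(N + v)/2 = -N/2 - v/2)
F(o) = o²
S(T, P) = 0
1432*(F(37) + S(C(5, -1), 34)) = 1432*(37² + 0) = 1432*(1369 + 0) = 1432*1369 = 1960408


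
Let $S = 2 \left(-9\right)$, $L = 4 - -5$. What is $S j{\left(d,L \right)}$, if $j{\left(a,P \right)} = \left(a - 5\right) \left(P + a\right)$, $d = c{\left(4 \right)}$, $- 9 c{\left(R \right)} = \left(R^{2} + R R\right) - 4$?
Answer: $\frac{7738}{9} \approx 859.78$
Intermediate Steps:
$c{\left(R \right)} = \frac{4}{9} - \frac{2 R^{2}}{9}$ ($c{\left(R \right)} = - \frac{\left(R^{2} + R R\right) - 4}{9} = - \frac{\left(R^{2} + R^{2}\right) - 4}{9} = - \frac{2 R^{2} - 4}{9} = - \frac{-4 + 2 R^{2}}{9} = \frac{4}{9} - \frac{2 R^{2}}{9}$)
$d = - \frac{28}{9}$ ($d = \frac{4}{9} - \frac{2 \cdot 4^{2}}{9} = \frac{4}{9} - \frac{32}{9} = - \frac{28}{9} \approx -3.1111$)
$L = 9$ ($L = 4 + 5 = 9$)
$j{\left(a,P \right)} = \left(-5 + a\right) \left(P + a\right)$
$S = -18$
$S j{\left(d,L \right)} = - 18 \left(\left(- \frac{28}{9}\right)^{2} - 45 - - \frac{140}{9} + 9 \left(- \frac{28}{9}\right)\right) = - 18 \left(\frac{784}{81} - 45 + \frac{140}{9} - 28\right) = \left(-18\right) \left(- \frac{3869}{81}\right) = \frac{7738}{9}$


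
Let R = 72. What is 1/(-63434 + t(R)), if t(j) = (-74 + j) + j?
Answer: -1/63364 ≈ -1.5782e-5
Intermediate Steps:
t(j) = -74 + 2*j
1/(-63434 + t(R)) = 1/(-63434 + (-74 + 2*72)) = 1/(-63434 + (-74 + 144)) = 1/(-63434 + 70) = 1/(-63364) = -1/63364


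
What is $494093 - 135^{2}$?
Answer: $475868$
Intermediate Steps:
$494093 - 135^{2} = 494093 - 18225 = 475868$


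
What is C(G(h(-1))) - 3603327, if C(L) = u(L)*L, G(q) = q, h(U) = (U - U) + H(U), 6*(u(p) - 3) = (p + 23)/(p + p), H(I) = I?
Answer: -21619969/6 ≈ -3.6033e+6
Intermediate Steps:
u(p) = 3 + (23 + p)/(12*p) (u(p) = 3 + ((p + 23)/(p + p))/6 = 3 + ((23 + p)/((2*p)))/6 = 3 + ((23 + p)*(1/(2*p)))/6 = 3 + ((23 + p)/(2*p))/6 = 3 + (23 + p)/(12*p))
h(U) = U (h(U) = (U - U) + U = 0 + U = U)
C(L) = 23/12 + 37*L/12 (C(L) = ((23 + 37*L)/(12*L))*L = 23/12 + 37*L/12)
C(G(h(-1))) - 3603327 = (23/12 + (37/12)*(-1)) - 3603327 = (23/12 - 37/12) - 3603327 = -7/6 - 3603327 = -21619969/6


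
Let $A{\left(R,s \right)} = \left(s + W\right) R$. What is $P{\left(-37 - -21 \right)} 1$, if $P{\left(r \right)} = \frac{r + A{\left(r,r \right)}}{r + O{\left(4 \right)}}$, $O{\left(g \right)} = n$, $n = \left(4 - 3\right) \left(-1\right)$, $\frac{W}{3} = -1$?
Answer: $- \frac{288}{17} \approx -16.941$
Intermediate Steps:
$W = -3$ ($W = 3 \left(-1\right) = -3$)
$n = -1$ ($n = 1 \left(-1\right) = -1$)
$O{\left(g \right)} = -1$
$A{\left(R,s \right)} = R \left(-3 + s\right)$ ($A{\left(R,s \right)} = \left(s - 3\right) R = \left(-3 + s\right) R = R \left(-3 + s\right)$)
$P{\left(r \right)} = \frac{r + r \left(-3 + r\right)}{-1 + r}$ ($P{\left(r \right)} = \frac{r + r \left(-3 + r\right)}{r - 1} = \frac{r + r \left(-3 + r\right)}{-1 + r}$)
$P{\left(-37 - -21 \right)} 1 = \frac{\left(-37 - -21\right) \left(-2 - 16\right)}{-1 - 16} \cdot 1 = \frac{\left(-37 + 21\right) \left(-2 + \left(-37 + 21\right)\right)}{-1 + \left(-37 + 21\right)} 1 = - \frac{16 \left(-2 - 16\right)}{-1 - 16} \cdot 1 = \left(-16\right) \frac{1}{-17} \left(-18\right) 1 = \left(-16\right) \left(- \frac{1}{17}\right) \left(-18\right) 1 = \left(- \frac{288}{17}\right) 1 = - \frac{288}{17}$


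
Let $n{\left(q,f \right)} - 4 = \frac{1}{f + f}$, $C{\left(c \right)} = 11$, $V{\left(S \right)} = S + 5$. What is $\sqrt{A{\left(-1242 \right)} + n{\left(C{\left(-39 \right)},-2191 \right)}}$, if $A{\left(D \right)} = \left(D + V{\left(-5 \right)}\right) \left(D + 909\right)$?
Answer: $\frac{\sqrt{7941723742778}}{4382} \approx 643.11$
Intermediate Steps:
$V{\left(S \right)} = 5 + S$
$n{\left(q,f \right)} = 4 + \frac{1}{2 f}$ ($n{\left(q,f \right)} = 4 + \frac{1}{f + f} = 4 + \frac{1}{2 f}$)
$A{\left(D \right)} = D \left(909 + D\right)$ ($A{\left(D \right)} = \left(D + \left(5 - 5\right)\right) \left(D + 909\right) = \left(D + 0\right) \left(909 + D\right) = D \left(909 + D\right)$)
$\sqrt{A{\left(-1242 \right)} + n{\left(C{\left(-39 \right)},-2191 \right)}} = \sqrt{- 1242 \left(909 - 1242\right) + \left(4 + \frac{1}{2 \left(-2191\right)}\right)} = \sqrt{\left(-1242\right) \left(-333\right) + \left(4 + \frac{1}{2} \left(- \frac{1}{2191}\right)\right)} = \sqrt{413586 + \left(4 - \frac{1}{4382}\right)} = \sqrt{413586 + \frac{17527}{4382}} = \sqrt{\frac{1812351379}{4382}} = \frac{\sqrt{7941723742778}}{4382}$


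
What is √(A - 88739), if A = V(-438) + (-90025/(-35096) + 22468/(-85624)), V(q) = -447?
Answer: I*√3145949705783330297698/187816244 ≈ 298.64*I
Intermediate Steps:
A = -167042751677/375632488 (A = -447 + (-90025/(-35096) + 22468/(-85624)) = -447 + (-90025*(-1/35096) + 22468*(-1/85624)) = -447 + (90025/35096 - 5617/21406) = -447 + 864970459/375632488 = -167042751677/375632488 ≈ -444.70)
√(A - 88739) = √(-167042751677/375632488 - 88739) = √(-33500294104309/375632488) = I*√3145949705783330297698/187816244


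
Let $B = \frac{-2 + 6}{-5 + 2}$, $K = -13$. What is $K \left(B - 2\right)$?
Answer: $\frac{130}{3} \approx 43.333$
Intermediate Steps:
$B = - \frac{4}{3}$ ($B = \frac{4}{-3} = 4 \left(- \frac{1}{3}\right) = - \frac{4}{3} \approx -1.3333$)
$K \left(B - 2\right) = - 13 \left(- \frac{4}{3} - 2\right) = \left(-13\right) \left(- \frac{10}{3}\right) = \frac{130}{3}$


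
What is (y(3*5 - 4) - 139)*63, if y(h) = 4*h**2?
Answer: 21735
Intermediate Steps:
(y(3*5 - 4) - 139)*63 = (4*(3*5 - 4)**2 - 139)*63 = (4*(15 - 4)**2 - 139)*63 = (4*11**2 - 139)*63 = (4*121 - 139)*63 = (484 - 139)*63 = 345*63 = 21735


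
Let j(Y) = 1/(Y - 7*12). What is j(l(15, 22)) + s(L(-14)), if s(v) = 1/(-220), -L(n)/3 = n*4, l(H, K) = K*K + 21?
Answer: -201/92620 ≈ -0.0021702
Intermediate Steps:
l(H, K) = 21 + K² (l(H, K) = K² + 21 = 21 + K²)
L(n) = -12*n (L(n) = -3*n*4 = -12*n)
j(Y) = 1/(-84 + Y) (j(Y) = 1/(Y - 84) = 1/(-84 + Y))
s(v) = -1/220
j(l(15, 22)) + s(L(-14)) = 1/(-84 + (21 + 22²)) - 1/220 = 1/(-84 + (21 + 484)) - 1/220 = 1/(-84 + 505) - 1/220 = 1/421 - 1/220 = -201/92620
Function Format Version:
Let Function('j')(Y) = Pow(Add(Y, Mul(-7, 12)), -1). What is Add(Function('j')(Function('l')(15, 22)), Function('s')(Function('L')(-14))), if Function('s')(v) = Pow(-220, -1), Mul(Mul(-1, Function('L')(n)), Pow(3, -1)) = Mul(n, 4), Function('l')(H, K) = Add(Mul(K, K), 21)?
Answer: Rational(-201, 92620) ≈ -0.0021702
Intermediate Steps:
Function('l')(H, K) = Add(21, Pow(K, 2)) (Function('l')(H, K) = Add(Pow(K, 2), 21) = Add(21, Pow(K, 2)))
Function('L')(n) = Mul(-12, n) (Function('L')(n) = Mul(-3, Mul(n, 4)) = Mul(-3, Mul(4, n)) = Mul(-12, n))
Function('j')(Y) = Pow(Add(-84, Y), -1) (Function('j')(Y) = Pow(Add(Y, -84), -1) = Pow(Add(-84, Y), -1))
Function('s')(v) = Rational(-1, 220)
Add(Function('j')(Function('l')(15, 22)), Function('s')(Function('L')(-14))) = Add(Pow(Add(-84, Add(21, Pow(22, 2))), -1), Rational(-1, 220)) = Add(Pow(Add(-84, Add(21, 484)), -1), Rational(-1, 220)) = Add(Pow(Add(-84, 505), -1), Rational(-1, 220)) = Add(Pow(421, -1), Rational(-1, 220)) = Add(Rational(1, 421), Rational(-1, 220)) = Rational(-201, 92620)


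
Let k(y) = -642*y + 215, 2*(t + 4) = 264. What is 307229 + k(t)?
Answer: 225268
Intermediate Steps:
t = 128 (t = -4 + (1/2)*264 = -4 + 132 = 128)
k(y) = 215 - 642*y
307229 + k(t) = 307229 + (215 - 642*128) = 307229 + (215 - 82176) = 307229 - 81961 = 225268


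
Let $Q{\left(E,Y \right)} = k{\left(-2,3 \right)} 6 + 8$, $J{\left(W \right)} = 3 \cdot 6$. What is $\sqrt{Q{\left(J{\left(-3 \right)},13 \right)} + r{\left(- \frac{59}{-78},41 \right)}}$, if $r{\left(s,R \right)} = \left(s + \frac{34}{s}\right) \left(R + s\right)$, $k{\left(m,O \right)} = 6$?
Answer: $\frac{\sqrt{41350838707}}{4602} \approx 44.187$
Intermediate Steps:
$J{\left(W \right)} = 18$
$Q{\left(E,Y \right)} = 44$ ($Q{\left(E,Y \right)} = 6 \cdot 6 + 8 = 36 + 8 = 44$)
$r{\left(s,R \right)} = \left(R + s\right) \left(s + \frac{34}{s}\right)$
$\sqrt{Q{\left(J{\left(-3 \right)},13 \right)} + r{\left(- \frac{59}{-78},41 \right)}} = \sqrt{44 + \left(34 + \left(- \frac{59}{-78}\right)^{2} + 41 \left(- \frac{59}{-78}\right) + 34 \cdot 41 \frac{1}{\left(-59\right) \frac{1}{-78}}\right)} = \sqrt{44 + \left(34 + \left(\left(-59\right) \left(- \frac{1}{78}\right)\right)^{2} + 41 \left(\left(-59\right) \left(- \frac{1}{78}\right)\right) + 34 \cdot 41 \frac{1}{\left(-59\right) \left(- \frac{1}{78}\right)}\right)} = \sqrt{44 + \left(34 + \left(\frac{59}{78}\right)^{2} + 41 \cdot \frac{59}{78} + 34 \cdot 41 \frac{1}{\frac{59}{78}}\right)} = \sqrt{44 + \left(34 + \frac{3481}{6084} + \frac{2419}{78} + 34 \cdot 41 \cdot \frac{78}{59}\right)} = \sqrt{44 + \left(34 + \frac{3481}{6084} + \frac{2419}{78} + \frac{108732}{59}\right)} = \sqrt{44 + \frac{685067609}{358956}} = \sqrt{\frac{700861673}{358956}} = \frac{\sqrt{41350838707}}{4602}$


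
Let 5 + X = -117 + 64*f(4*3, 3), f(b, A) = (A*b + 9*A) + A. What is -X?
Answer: -4102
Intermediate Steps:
f(b, A) = 10*A + A*b (f(b, A) = (9*A + A*b) + A = 10*A + A*b)
X = 4102 (X = -5 + (-117 + 64*(3*(10 + 4*3))) = -5 + (-117 + 64*(3*(10 + 12))) = -5 + (-117 + 64*(3*22)) = -5 + (-117 + 64*66) = -5 + (-117 + 4224) = -5 + 4107 = 4102)
-X = -1*4102 = -4102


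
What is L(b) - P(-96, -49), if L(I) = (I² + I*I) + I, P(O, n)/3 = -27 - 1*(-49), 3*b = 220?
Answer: 96866/9 ≈ 10763.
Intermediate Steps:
b = 220/3 (b = (⅓)*220 = 220/3 ≈ 73.333)
P(O, n) = 66 (P(O, n) = 3*(-27 - 1*(-49)) = 3*(-27 + 49) = 3*22 = 66)
L(I) = I + 2*I² (L(I) = (I² + I²) + I = 2*I² + I = I + 2*I²)
L(b) - P(-96, -49) = 220*(1 + 2*(220/3))/3 - 1*66 = 220*(1 + 440/3)/3 - 66 = (220/3)*(443/3) - 66 = 97460/9 - 66 = 96866/9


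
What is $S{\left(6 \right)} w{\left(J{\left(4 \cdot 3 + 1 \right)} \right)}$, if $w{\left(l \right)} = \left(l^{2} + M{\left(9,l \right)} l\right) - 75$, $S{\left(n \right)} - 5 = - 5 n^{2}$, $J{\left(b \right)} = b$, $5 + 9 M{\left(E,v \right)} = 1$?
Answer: $- \frac{138950}{9} \approx -15439.0$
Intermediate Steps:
$M{\left(E,v \right)} = - \frac{4}{9}$ ($M{\left(E,v \right)} = - \frac{5}{9} + \frac{1}{9} \cdot 1 = - \frac{5}{9} + \frac{1}{9} = - \frac{4}{9}$)
$S{\left(n \right)} = 5 - 5 n^{2}$
$w{\left(l \right)} = -75 + l^{2} - \frac{4 l}{9}$ ($w{\left(l \right)} = \left(l^{2} - \frac{4 l}{9}\right) - 75 = -75 + l^{2} - \frac{4 l}{9}$)
$S{\left(6 \right)} w{\left(J{\left(4 \cdot 3 + 1 \right)} \right)} = \left(5 - 5 \cdot 6^{2}\right) \left(-75 + \left(4 \cdot 3 + 1\right)^{2} - \frac{4 \left(4 \cdot 3 + 1\right)}{9}\right) = \left(5 - 180\right) \left(-75 + \left(12 + 1\right)^{2} - \frac{4 \left(12 + 1\right)}{9}\right) = \left(5 - 180\right) \left(-75 + 13^{2} - \frac{52}{9}\right) = - 175 \left(-75 + 169 - \frac{52}{9}\right) = \left(-175\right) \frac{794}{9} = - \frac{138950}{9}$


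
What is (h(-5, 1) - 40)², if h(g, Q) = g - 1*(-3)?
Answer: 1764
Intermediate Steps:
h(g, Q) = 3 + g (h(g, Q) = g + 3 = 3 + g)
(h(-5, 1) - 40)² = ((3 - 5) - 40)² = (-2 - 40)² = (-42)² = 1764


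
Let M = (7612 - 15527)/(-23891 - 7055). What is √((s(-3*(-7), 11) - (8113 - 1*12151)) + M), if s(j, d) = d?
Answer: 3*√430865521386/30946 ≈ 63.634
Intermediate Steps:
M = 7915/30946 (M = -7915/(-30946) = -7915*(-1/30946) = 7915/30946 ≈ 0.25577)
√((s(-3*(-7), 11) - (8113 - 1*12151)) + M) = √((11 - (8113 - 1*12151)) + 7915/30946) = √((11 - (8113 - 12151)) + 7915/30946) = √((11 - 1*(-4038)) + 7915/30946) = √((11 + 4038) + 7915/30946) = √(4049 + 7915/30946) = √(125308269/30946) = 3*√430865521386/30946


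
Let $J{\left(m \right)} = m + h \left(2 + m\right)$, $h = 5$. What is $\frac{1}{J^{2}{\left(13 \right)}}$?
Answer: $\frac{1}{7744} \approx 0.00012913$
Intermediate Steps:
$J{\left(m \right)} = 10 + 6 m$ ($J{\left(m \right)} = m + 5 \left(2 + m\right) = m + \left(10 + 5 m\right) = 10 + 6 m$)
$\frac{1}{J^{2}{\left(13 \right)}} = \frac{1}{\left(10 + 6 \cdot 13\right)^{2}} = \frac{1}{\left(10 + 78\right)^{2}} = \frac{1}{88^{2}} = \frac{1}{7744}$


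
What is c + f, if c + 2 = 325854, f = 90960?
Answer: 416812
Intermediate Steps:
c = 325852 (c = -2 + 325854 = 325852)
c + f = 325852 + 90960 = 416812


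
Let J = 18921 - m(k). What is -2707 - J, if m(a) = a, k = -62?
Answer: -21690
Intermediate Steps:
J = 18983 (J = 18921 - 1*(-62) = 18921 + 62 = 18983)
-2707 - J = -2707 - 1*18983 = -2707 - 18983 = -21690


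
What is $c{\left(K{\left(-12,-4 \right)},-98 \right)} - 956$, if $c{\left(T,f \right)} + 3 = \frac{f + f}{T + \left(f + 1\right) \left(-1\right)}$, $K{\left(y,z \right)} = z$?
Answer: $- \frac{89383}{93} \approx -961.11$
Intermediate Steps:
$c{\left(T,f \right)} = -3 + \frac{2 f}{-1 + T - f}$ ($c{\left(T,f \right)} = -3 + \frac{f + f}{T + \left(f + 1\right) \left(-1\right)} = -3 + \frac{2 f}{T + \left(1 + f\right) \left(-1\right)} = -3 + \frac{2 f}{T - \left(1 + f\right)} = -3 + \frac{2 f}{-1 + T - f}$)
$c{\left(K{\left(-12,-4 \right)},-98 \right)} - 956 = \frac{-3 - -490 + 3 \left(-4\right)}{1 - 98 - -4} - 956 = \frac{-3 + 490 - 12}{1 - 98 + 4} - 956 = \frac{1}{-93} \cdot 475 - 956 = \left(- \frac{1}{93}\right) 475 - 956 = - \frac{475}{93} - 956 = - \frac{89383}{93}$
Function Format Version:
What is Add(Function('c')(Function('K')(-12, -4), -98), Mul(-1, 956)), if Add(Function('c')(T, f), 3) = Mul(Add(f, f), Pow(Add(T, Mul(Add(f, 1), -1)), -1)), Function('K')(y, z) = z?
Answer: Rational(-89383, 93) ≈ -961.11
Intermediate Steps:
Function('c')(T, f) = Add(-3, Mul(2, f, Pow(Add(-1, T, Mul(-1, f)), -1))) (Function('c')(T, f) = Add(-3, Mul(Add(f, f), Pow(Add(T, Mul(Add(f, 1), -1)), -1))) = Add(-3, Mul(Mul(2, f), Pow(Add(T, Mul(Add(1, f), -1)), -1))) = Add(-3, Mul(Mul(2, f), Pow(Add(T, Add(-1, Mul(-1, f))), -1))) = Add(-3, Mul(Mul(2, f), Pow(Add(-1, T, Mul(-1, f)), -1))) = Add(-3, Mul(2, f, Pow(Add(-1, T, Mul(-1, f)), -1))))
Add(Function('c')(Function('K')(-12, -4), -98), Mul(-1, 956)) = Add(Mul(Pow(Add(1, -98, Mul(-1, -4)), -1), Add(-3, Mul(-5, -98), Mul(3, -4))), Mul(-1, 956)) = Add(Mul(Pow(Add(1, -98, 4), -1), Add(-3, 490, -12)), -956) = Add(Mul(Pow(-93, -1), 475), -956) = Add(Mul(Rational(-1, 93), 475), -956) = Add(Rational(-475, 93), -956) = Rational(-89383, 93)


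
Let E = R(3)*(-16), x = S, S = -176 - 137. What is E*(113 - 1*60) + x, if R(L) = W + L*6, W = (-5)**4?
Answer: -545577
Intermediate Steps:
S = -313
x = -313
W = 625
R(L) = 625 + 6*L (R(L) = 625 + L*6 = 625 + 6*L)
E = -10288 (E = (625 + 6*3)*(-16) = (625 + 18)*(-16) = 643*(-16) = -10288)
E*(113 - 1*60) + x = -10288*(113 - 1*60) - 313 = -10288*(113 - 60) - 313 = -10288*53 - 313 = -545264 - 313 = -545577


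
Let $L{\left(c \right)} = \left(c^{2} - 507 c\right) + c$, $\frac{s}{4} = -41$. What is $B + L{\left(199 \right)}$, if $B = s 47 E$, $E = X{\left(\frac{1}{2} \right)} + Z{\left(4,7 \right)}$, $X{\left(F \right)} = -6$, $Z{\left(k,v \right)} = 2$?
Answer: $-30261$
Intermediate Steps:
$s = -164$ ($s = 4 \left(-41\right) = -164$)
$L{\left(c \right)} = c^{2} - 506 c$
$E = -4$ ($E = -6 + 2 = -4$)
$B = 30832$ ($B = \left(-164\right) 47 \left(-4\right) = \left(-7708\right) \left(-4\right) = 30832$)
$B + L{\left(199 \right)} = 30832 + 199 \left(-506 + 199\right) = 30832 + 199 \left(-307\right) = 30832 - 61093 = -30261$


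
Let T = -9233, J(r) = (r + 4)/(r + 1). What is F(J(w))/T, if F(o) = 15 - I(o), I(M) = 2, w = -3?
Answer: -13/9233 ≈ -0.0014080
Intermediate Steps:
J(r) = (4 + r)/(1 + r)
F(o) = 13 (F(o) = 15 - 1*2 = 15 - 2 = 13)
F(J(w))/T = 13/(-9233) = 13*(-1/9233) = -13/9233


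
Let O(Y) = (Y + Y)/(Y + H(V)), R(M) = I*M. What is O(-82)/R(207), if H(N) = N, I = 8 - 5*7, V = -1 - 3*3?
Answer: -41/128547 ≈ -0.00031895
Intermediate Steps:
V = -10 (V = -1 - 9 = -10)
I = -27 (I = 8 - 35 = -27)
R(M) = -27*M
O(Y) = 2*Y/(-10 + Y) (O(Y) = (Y + Y)/(Y - 10) = (2*Y)/(-10 + Y) = 2*Y/(-10 + Y))
O(-82)/R(207) = (2*(-82)/(-10 - 82))/((-27*207)) = (2*(-82)/(-92))/(-5589) = (2*(-82)*(-1/92))*(-1/5589) = (41/23)*(-1/5589) = -41/128547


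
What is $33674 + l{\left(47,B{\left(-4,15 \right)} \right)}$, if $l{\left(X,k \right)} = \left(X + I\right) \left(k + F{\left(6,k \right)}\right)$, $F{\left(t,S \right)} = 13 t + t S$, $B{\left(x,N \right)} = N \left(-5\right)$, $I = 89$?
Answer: $-27118$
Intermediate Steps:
$B{\left(x,N \right)} = - 5 N$
$F{\left(t,S \right)} = 13 t + S t$
$l{\left(X,k \right)} = \left(78 + 7 k\right) \left(89 + X\right)$ ($l{\left(X,k \right)} = \left(X + 89\right) \left(k + 6 \left(13 + k\right)\right) = \left(89 + X\right) \left(k + \left(78 + 6 k\right)\right) = \left(89 + X\right) \left(78 + 7 k\right) = \left(78 + 7 k\right) \left(89 + X\right)$)
$33674 + l{\left(47,B{\left(-4,15 \right)} \right)} = 33674 + \left(6942 + 78 \cdot 47 + 623 \left(\left(-5\right) 15\right) + 7 \cdot 47 \left(\left(-5\right) 15\right)\right) = 33674 + \left(6942 + 3666 + 623 \left(-75\right) + 7 \cdot 47 \left(-75\right)\right) = 33674 + \left(6942 + 3666 - 46725 - 24675\right) = 33674 - 60792 = -27118$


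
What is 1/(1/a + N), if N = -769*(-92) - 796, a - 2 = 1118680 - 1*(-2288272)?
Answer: 3406954/238323246209 ≈ 1.4296e-5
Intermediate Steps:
a = 3406954 (a = 2 + (1118680 - 1*(-2288272)) = 2 + (1118680 + 2288272) = 2 + 3406952 = 3406954)
N = 69952 (N = 70748 - 796 = 69952)
1/(1/a + N) = 1/(1/3406954 + 69952) = 1/(238323246209/3406954) = 3406954/238323246209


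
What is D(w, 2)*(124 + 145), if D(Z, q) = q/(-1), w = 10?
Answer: -538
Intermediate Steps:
D(Z, q) = -q (D(Z, q) = q*(-1) = -q)
D(w, 2)*(124 + 145) = (-1*2)*(124 + 145) = -2*269 = -538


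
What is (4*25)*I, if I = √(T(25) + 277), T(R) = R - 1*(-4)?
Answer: 300*√34 ≈ 1749.3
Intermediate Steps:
T(R) = 4 + R (T(R) = R + 4 = 4 + R)
I = 3*√34 (I = √((4 + 25) + 277) = √(29 + 277) = √306 = 3*√34 ≈ 17.493)
(4*25)*I = (4*25)*(3*√34) = 100*(3*√34) = 300*√34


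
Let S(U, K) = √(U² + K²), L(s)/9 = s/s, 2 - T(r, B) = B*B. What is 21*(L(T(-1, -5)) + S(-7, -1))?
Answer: 189 + 105*√2 ≈ 337.49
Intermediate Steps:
T(r, B) = 2 - B² (T(r, B) = 2 - B*B = 2 - B²)
L(s) = 9 (L(s) = 9*(s/s) = 9*1 = 9)
S(U, K) = √(K² + U²)
21*(L(T(-1, -5)) + S(-7, -1)) = 21*(9 + √((-1)² + (-7)²)) = 21*(9 + √(1 + 49)) = 21*(9 + √50) = 21*(9 + 5*√2) = 189 + 105*√2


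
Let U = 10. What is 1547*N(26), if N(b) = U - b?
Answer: -24752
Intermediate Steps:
N(b) = 10 - b
1547*N(26) = 1547*(10 - 1*26) = 1547*(10 - 26) = 1547*(-16) = -24752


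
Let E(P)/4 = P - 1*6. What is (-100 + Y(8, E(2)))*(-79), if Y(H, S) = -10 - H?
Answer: 9322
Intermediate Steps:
E(P) = -24 + 4*P (E(P) = 4*(P - 1*6) = 4*(P - 6) = 4*(-6 + P) = -24 + 4*P)
(-100 + Y(8, E(2)))*(-79) = (-100 + (-10 - 1*8))*(-79) = (-100 + (-10 - 8))*(-79) = (-100 - 18)*(-79) = -118*(-79) = 9322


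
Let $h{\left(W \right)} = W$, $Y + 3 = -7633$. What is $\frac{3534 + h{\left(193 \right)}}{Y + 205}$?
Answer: $- \frac{3727}{7431} \approx -0.50155$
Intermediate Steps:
$Y = -7636$ ($Y = -3 - 7633 = -7636$)
$\frac{3534 + h{\left(193 \right)}}{Y + 205} = \frac{3534 + 193}{-7636 + 205} = \frac{3727}{-7431} = 3727 \left(- \frac{1}{7431}\right) = - \frac{3727}{7431}$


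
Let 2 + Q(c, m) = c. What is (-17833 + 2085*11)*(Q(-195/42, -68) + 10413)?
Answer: 371652639/7 ≈ 5.3093e+7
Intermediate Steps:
Q(c, m) = -2 + c
(-17833 + 2085*11)*(Q(-195/42, -68) + 10413) = (-17833 + 2085*11)*((-2 - 195/42) + 10413) = (-17833 + 22935)*((-2 - 195*1/42) + 10413) = 5102*((-2 - 65/14) + 10413) = 5102*(-93/14 + 10413) = 5102*(145689/14) = 371652639/7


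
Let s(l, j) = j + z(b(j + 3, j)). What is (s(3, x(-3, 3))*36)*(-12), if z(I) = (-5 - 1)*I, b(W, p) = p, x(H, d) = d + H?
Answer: 0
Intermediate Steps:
x(H, d) = H + d
z(I) = -6*I
s(l, j) = -5*j (s(l, j) = j - 6*j = -5*j)
(s(3, x(-3, 3))*36)*(-12) = (-5*(-3 + 3)*36)*(-12) = (-5*0*36)*(-12) = (0*36)*(-12) = 0*(-12) = 0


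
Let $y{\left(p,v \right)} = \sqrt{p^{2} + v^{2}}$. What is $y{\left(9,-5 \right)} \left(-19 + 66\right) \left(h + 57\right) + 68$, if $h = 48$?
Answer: $68 + 4935 \sqrt{106} \approx 50877.0$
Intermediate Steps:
$y{\left(9,-5 \right)} \left(-19 + 66\right) \left(h + 57\right) + 68 = \sqrt{9^{2} + \left(-5\right)^{2}} \left(-19 + 66\right) \left(48 + 57\right) + 68 = \sqrt{81 + 25} \cdot 47 \cdot 105 + 68 = \sqrt{106} \cdot 4935 + 68 = 4935 \sqrt{106} + 68 = 68 + 4935 \sqrt{106}$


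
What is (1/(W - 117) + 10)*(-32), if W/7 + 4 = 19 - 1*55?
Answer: -127008/397 ≈ -319.92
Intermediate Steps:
W = -280 (W = -28 + 7*(19 - 1*55) = -28 + 7*(19 - 55) = -28 + 7*(-36) = -28 - 252 = -280)
(1/(W - 117) + 10)*(-32) = (1/(-280 - 117) + 10)*(-32) = (1/(-397) + 10)*(-32) = (-1/397 + 10)*(-32) = (3969/397)*(-32) = -127008/397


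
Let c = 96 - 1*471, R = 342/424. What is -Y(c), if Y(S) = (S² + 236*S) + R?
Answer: -11050671/212 ≈ -52126.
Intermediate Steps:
R = 171/212 (R = 342*(1/424) = 171/212 ≈ 0.80660)
c = -375 (c = 96 - 471 = -375)
Y(S) = 171/212 + S² + 236*S (Y(S) = (S² + 236*S) + 171/212 = 171/212 + S² + 236*S)
-Y(c) = -(171/212 + (-375)² + 236*(-375)) = -(171/212 + 140625 - 88500) = -1*11050671/212 = -11050671/212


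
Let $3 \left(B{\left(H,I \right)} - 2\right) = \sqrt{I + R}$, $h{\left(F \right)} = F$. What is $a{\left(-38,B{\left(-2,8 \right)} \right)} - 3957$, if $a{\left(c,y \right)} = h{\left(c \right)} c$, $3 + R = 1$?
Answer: $-2513$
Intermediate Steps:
$R = -2$ ($R = -3 + 1 = -2$)
$B{\left(H,I \right)} = 2 + \frac{\sqrt{-2 + I}}{3}$ ($B{\left(H,I \right)} = 2 + \frac{\sqrt{I - 2}}{3} = 2 + \frac{\sqrt{-2 + I}}{3}$)
$a{\left(c,y \right)} = c^{2}$ ($a{\left(c,y \right)} = c c = c^{2}$)
$a{\left(-38,B{\left(-2,8 \right)} \right)} - 3957 = \left(-38\right)^{2} - 3957 = 1444 - 3957 = -2513$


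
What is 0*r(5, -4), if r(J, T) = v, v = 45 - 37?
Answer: 0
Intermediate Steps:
v = 8
r(J, T) = 8
0*r(5, -4) = 0*8 = 0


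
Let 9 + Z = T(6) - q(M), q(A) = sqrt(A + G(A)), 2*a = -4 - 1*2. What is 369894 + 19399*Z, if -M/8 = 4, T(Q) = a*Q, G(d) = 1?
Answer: -153879 - 19399*I*sqrt(31) ≈ -1.5388e+5 - 1.0801e+5*I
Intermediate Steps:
a = -3 (a = (-4 - 1*2)/2 = (-4 - 2)/2 = (1/2)*(-6) = -3)
T(Q) = -3*Q
M = -32 (M = -8*4 = -32)
q(A) = sqrt(1 + A) (q(A) = sqrt(A + 1) = sqrt(1 + A))
Z = -27 - I*sqrt(31) (Z = -9 + (-3*6 - sqrt(1 - 32)) = -9 + (-18 - sqrt(-31)) = -9 + (-18 - I*sqrt(31)) = -27 - I*sqrt(31) ≈ -27.0 - 5.5678*I)
369894 + 19399*Z = 369894 + 19399*(-27 - I*sqrt(31)) = 369894 + (-523773 - 19399*I*sqrt(31)) = -153879 - 19399*I*sqrt(31)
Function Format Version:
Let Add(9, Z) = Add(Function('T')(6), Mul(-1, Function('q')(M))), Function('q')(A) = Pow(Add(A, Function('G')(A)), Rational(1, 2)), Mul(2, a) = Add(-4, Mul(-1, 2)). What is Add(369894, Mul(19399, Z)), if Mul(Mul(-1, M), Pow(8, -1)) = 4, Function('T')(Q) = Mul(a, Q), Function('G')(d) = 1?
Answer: Add(-153879, Mul(-19399, I, Pow(31, Rational(1, 2)))) ≈ Add(-1.5388e+5, Mul(-1.0801e+5, I))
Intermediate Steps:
a = -3 (a = Mul(Rational(1, 2), Add(-4, Mul(-1, 2))) = Mul(Rational(1, 2), Add(-4, -2)) = Mul(Rational(1, 2), -6) = -3)
Function('T')(Q) = Mul(-3, Q)
M = -32 (M = Mul(-8, 4) = -32)
Function('q')(A) = Pow(Add(1, A), Rational(1, 2)) (Function('q')(A) = Pow(Add(A, 1), Rational(1, 2)) = Pow(Add(1, A), Rational(1, 2)))
Z = Add(-27, Mul(-1, I, Pow(31, Rational(1, 2)))) (Z = Add(-9, Add(Mul(-3, 6), Mul(-1, Pow(Add(1, -32), Rational(1, 2))))) = Add(-9, Add(-18, Mul(-1, Pow(-31, Rational(1, 2))))) = Add(-9, Add(-18, Mul(-1, Mul(I, Pow(31, Rational(1, 2)))))) = Add(-9, Add(-18, Mul(-1, I, Pow(31, Rational(1, 2))))) = Add(-27, Mul(-1, I, Pow(31, Rational(1, 2)))) ≈ Add(-27.000, Mul(-5.5678, I)))
Add(369894, Mul(19399, Z)) = Add(369894, Mul(19399, Add(-27, Mul(-1, I, Pow(31, Rational(1, 2)))))) = Add(369894, Add(-523773, Mul(-19399, I, Pow(31, Rational(1, 2))))) = Add(-153879, Mul(-19399, I, Pow(31, Rational(1, 2))))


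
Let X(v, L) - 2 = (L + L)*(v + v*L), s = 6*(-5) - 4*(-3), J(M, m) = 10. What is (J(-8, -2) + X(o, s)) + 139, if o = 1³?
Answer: 763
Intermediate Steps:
o = 1
s = -18 (s = -30 + 12 = -18)
X(v, L) = 2 + 2*L*(v + L*v) (X(v, L) = 2 + (L + L)*(v + v*L) = 2 + (2*L)*(v + L*v) = 2 + 2*L*(v + L*v))
(J(-8, -2) + X(o, s)) + 139 = (10 + (2 + 2*(-18)*1 + 2*1*(-18)²)) + 139 = (10 + (2 - 36 + 2*1*324)) + 139 = (10 + (2 - 36 + 648)) + 139 = (10 + 614) + 139 = 624 + 139 = 763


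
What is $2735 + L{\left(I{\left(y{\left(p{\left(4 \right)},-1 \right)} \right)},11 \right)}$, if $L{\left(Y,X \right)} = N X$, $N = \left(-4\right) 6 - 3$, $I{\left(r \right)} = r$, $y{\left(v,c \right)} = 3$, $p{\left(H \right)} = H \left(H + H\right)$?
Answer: $2438$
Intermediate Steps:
$p{\left(H \right)} = 2 H^{2}$ ($p{\left(H \right)} = H 2 H = 2 H^{2}$)
$N = -27$ ($N = -24 - 3 = -27$)
$L{\left(Y,X \right)} = - 27 X$
$2735 + L{\left(I{\left(y{\left(p{\left(4 \right)},-1 \right)} \right)},11 \right)} = 2735 - 297 = 2438$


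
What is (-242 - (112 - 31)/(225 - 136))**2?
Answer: 467381161/7921 ≈ 59005.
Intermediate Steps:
(-242 - (112 - 31)/(225 - 136))**2 = (-242 - 81/89)**2 = (-21619/89)**2 = 467381161/7921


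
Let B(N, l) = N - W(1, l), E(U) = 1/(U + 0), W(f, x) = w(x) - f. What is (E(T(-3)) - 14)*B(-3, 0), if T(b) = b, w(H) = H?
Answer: 86/3 ≈ 28.667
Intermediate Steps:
W(f, x) = x - f
E(U) = 1/U
B(N, l) = 1 + N - l (B(N, l) = N - (l - 1*1) = N - (l - 1) = N - (-1 + l) = N + (1 - l) = 1 + N - l)
(E(T(-3)) - 14)*B(-3, 0) = (1/(-3) - 14)*(1 - 3 - 1*0) = (-⅓ - 14)*(1 - 3 + 0) = -43/3*(-2) = 86/3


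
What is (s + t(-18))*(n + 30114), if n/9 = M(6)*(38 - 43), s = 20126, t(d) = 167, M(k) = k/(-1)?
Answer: 616582512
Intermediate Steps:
M(k) = -k (M(k) = k*(-1) = -k)
n = 270 (n = 9*((-1*6)*(38 - 43)) = 9*(-6*(-5)) = 9*30 = 270)
(s + t(-18))*(n + 30114) = (20126 + 167)*(270 + 30114) = 20293*30384 = 616582512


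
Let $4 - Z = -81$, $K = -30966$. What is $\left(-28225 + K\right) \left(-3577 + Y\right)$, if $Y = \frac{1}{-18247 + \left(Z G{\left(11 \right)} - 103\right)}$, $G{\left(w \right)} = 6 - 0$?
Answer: $\frac{3777195592071}{17840} \approx 2.1173 \cdot 10^{8}$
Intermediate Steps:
$G{\left(w \right)} = 6$ ($G{\left(w \right)} = 6 + 0 = 6$)
$Z = 85$ ($Z = 4 - -81 = 4 + 81 = 85$)
$Y = - \frac{1}{17840}$ ($Y = \frac{1}{-18247 + \left(85 \cdot 6 - 103\right)} = \frac{1}{-18247 + \left(510 - 103\right)} = \frac{1}{-18247 + 407} = \frac{1}{-17840} = - \frac{1}{17840} \approx -5.6054 \cdot 10^{-5}$)
$\left(-28225 + K\right) \left(-3577 + Y\right) = \left(-28225 - 30966\right) \left(-3577 - \frac{1}{17840}\right) = \left(-59191\right) \left(- \frac{63813681}{17840}\right) = \frac{3777195592071}{17840}$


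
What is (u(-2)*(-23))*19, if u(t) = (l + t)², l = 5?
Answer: -3933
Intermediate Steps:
u(t) = (5 + t)²
(u(-2)*(-23))*19 = ((5 - 2)²*(-23))*19 = (3²*(-23))*19 = (9*(-23))*19 = -207*19 = -3933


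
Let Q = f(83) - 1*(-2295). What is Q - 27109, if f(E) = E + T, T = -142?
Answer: -24873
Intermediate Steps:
f(E) = -142 + E (f(E) = E - 142 = -142 + E)
Q = 2236 (Q = (-142 + 83) - 1*(-2295) = -59 + 2295 = 2236)
Q - 27109 = 2236 - 27109 = -24873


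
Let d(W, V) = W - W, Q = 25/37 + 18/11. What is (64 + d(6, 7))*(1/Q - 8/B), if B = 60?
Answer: 270272/14115 ≈ 19.148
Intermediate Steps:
Q = 941/407 (Q = 25*(1/37) + 18*(1/11) = 25/37 + 18/11 = 941/407 ≈ 2.3120)
d(W, V) = 0
(64 + d(6, 7))*(1/Q - 8/B) = (64 + 0)*(1/(941/407) - 8/60) = 64*(1*(407/941) - 8*1/60) = 64*(407/941 - 2/15) = 64*(4223/14115) = 270272/14115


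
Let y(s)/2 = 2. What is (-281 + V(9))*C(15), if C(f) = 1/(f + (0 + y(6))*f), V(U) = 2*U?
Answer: -263/75 ≈ -3.5067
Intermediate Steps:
y(s) = 4 (y(s) = 2*2 = 4)
C(f) = 1/(5*f) (C(f) = 1/(f + (0 + 4)*f) = 1/(f + 4*f) = 1/(5*f))
(-281 + V(9))*C(15) = (-281 + 2*9)*((⅕)/15) = (-281 + 18)*((⅕)*(1/15)) = -263*1/75 = -263/75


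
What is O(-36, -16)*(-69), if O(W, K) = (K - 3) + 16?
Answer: 207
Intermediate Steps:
O(W, K) = 13 + K (O(W, K) = (-3 + K) + 16 = 13 + K)
O(-36, -16)*(-69) = (13 - 16)*(-69) = -3*(-69) = 207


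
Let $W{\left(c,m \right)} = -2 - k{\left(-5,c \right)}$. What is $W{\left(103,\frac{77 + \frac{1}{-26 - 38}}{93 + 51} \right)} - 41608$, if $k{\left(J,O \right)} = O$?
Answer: $-41713$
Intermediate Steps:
$W{\left(c,m \right)} = -2 - c$
$W{\left(103,\frac{77 + \frac{1}{-26 - 38}}{93 + 51} \right)} - 41608 = \left(-2 - 103\right) - 41608 = -105 - 41608 = -41713$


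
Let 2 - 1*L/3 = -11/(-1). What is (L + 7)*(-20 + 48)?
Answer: -560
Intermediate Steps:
L = -27 (L = 6 - (-33)/(-1) = 6 - (-33)*(-1) = 6 - 3*11 = 6 - 33 = -27)
(L + 7)*(-20 + 48) = (-27 + 7)*(-20 + 48) = -20*28 = -560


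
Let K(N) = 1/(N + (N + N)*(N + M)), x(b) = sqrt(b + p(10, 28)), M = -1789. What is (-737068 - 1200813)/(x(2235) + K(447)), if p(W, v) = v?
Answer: -2324102621181/3254924696904062 - 2787298597684994481*sqrt(2263)/3254924696904062 ≈ -40737.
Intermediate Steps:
x(b) = sqrt(28 + b) (x(b) = sqrt(b + 28) = sqrt(28 + b))
K(N) = 1/(N + 2*N*(-1789 + N)) (K(N) = 1/(N + (N + N)*(N - 1789)) = 1/(N + (2*N)*(-1789 + N)) = 1/(N + 2*N*(-1789 + N)))
(-737068 - 1200813)/(x(2235) + K(447)) = (-737068 - 1200813)/(sqrt(28 + 2235) + 1/(447*(-3577 + 2*447))) = -1937881/(sqrt(2263) + 1/(447*(-3577 + 894))) = -1937881/(sqrt(2263) + (1/447)/(-2683)) = -1937881/(sqrt(2263) + (1/447)*(-1/2683)) = -1937881/(sqrt(2263) - 1/1199301) = -1937881/(-1/1199301 + sqrt(2263))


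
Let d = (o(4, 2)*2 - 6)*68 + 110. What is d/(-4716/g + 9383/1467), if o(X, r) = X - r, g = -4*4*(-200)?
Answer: -30513600/5776807 ≈ -5.2821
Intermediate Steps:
g = 3200 (g = -16*(-200) = 3200)
d = -26 (d = ((4 - 1*2)*2 - 6)*68 + 110 = ((4 - 2)*2 - 6)*68 + 110 = (2*2 - 6)*68 + 110 = (4 - 6)*68 + 110 = -2*68 + 110 = -136 + 110 = -26)
d/(-4716/g + 9383/1467) = -26/(-4716/3200 + 9383/1467) = -26/(-4716*1/3200 + 9383*(1/1467)) = -26/(-1179/800 + 9383/1467) = -26/5776807/1173600 = -26*1173600/5776807 = -30513600/5776807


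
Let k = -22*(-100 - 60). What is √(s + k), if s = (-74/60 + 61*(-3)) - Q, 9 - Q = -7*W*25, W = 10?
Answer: √1419090/30 ≈ 39.708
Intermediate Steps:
k = 3520 (k = -22*(-160) = 3520)
Q = 1759 (Q = 9 - (-7*10)*25 = 9 - (-70)*25 = 9 - 1*(-1750) = 9 + 1750 = 1759)
s = -58297/30 (s = (-74/60 + 61*(-3)) - 1*1759 = (-74*1/60 - 183) - 1759 = (-37/30 - 183) - 1759 = -5527/30 - 1759 = -58297/30 ≈ -1943.2)
√(s + k) = √(-58297/30 + 3520) = √(47303/30) = √1419090/30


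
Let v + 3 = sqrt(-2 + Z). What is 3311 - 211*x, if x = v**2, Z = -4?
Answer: 2678 + 1266*I*sqrt(6) ≈ 2678.0 + 3101.1*I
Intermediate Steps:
v = -3 + I*sqrt(6) (v = -3 + sqrt(-2 - 4) = -3 + sqrt(-6) = -3 + I*sqrt(6) ≈ -3.0 + 2.4495*I)
x = (-3 + I*sqrt(6))**2 ≈ 3.0 - 14.697*I
3311 - 211*x = 3311 - 211*(3 - I*sqrt(6))**2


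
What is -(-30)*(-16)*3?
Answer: -1440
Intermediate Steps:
-(-30)*(-16)*3 = -30*16*3 = -480*3 = -1440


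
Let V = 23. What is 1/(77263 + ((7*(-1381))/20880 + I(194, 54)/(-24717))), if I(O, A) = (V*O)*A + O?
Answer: 15639120/1208165510857 ≈ 1.2945e-5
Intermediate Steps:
I(O, A) = O + 23*A*O (I(O, A) = (23*O)*A + O = 23*A*O + O = O + 23*A*O)
1/(77263 + ((7*(-1381))/20880 + I(194, 54)/(-24717))) = 1/(77263 + ((7*(-1381))/20880 + (194*(1 + 23*54))/(-24717))) = 1/(77263 + (-9667*1/20880 + (194*(1 + 1242))*(-1/24717))) = 1/(77263 + (-9667/20880 + (194*1243)*(-1/24717))) = 1/(77263 + (-9667/20880 + 241142*(-1/24717))) = 1/(77263 + (-9667/20880 - 21922/2247)) = 1/(77263 - 159817703/15639120) = 1/(1208165510857/15639120) = 15639120/1208165510857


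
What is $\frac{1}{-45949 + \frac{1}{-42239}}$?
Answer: $- \frac{42239}{1940839812} \approx -2.1763 \cdot 10^{-5}$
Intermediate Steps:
$\frac{1}{-45949 + \frac{1}{-42239}} = \frac{1}{-45949 - \frac{1}{42239}} = \frac{1}{- \frac{1940839812}{42239}} = - \frac{42239}{1940839812}$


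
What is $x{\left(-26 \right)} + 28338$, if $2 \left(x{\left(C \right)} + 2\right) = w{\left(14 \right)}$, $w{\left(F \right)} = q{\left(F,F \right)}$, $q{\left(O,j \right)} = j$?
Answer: $28343$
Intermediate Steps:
$w{\left(F \right)} = F$
$x{\left(C \right)} = 5$ ($x{\left(C \right)} = -2 + \frac{1}{2} \cdot 14 = -2 + 7 = 5$)
$x{\left(-26 \right)} + 28338 = 5 + 28338 = 28343$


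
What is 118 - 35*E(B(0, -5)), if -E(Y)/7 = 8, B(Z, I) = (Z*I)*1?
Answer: 2078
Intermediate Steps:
B(Z, I) = I*Z (B(Z, I) = (I*Z)*1 = I*Z)
E(Y) = -56 (E(Y) = -7*8 = -56)
118 - 35*E(B(0, -5)) = 118 - 35*(-56) = 118 + 1960 = 2078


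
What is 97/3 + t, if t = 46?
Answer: 235/3 ≈ 78.333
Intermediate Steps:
97/3 + t = 97/3 + 46 = 235/3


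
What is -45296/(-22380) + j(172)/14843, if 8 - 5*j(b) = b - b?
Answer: 168091084/83046585 ≈ 2.0241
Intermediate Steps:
j(b) = 8/5 (j(b) = 8/5 - (b - b)/5 = 8/5 - ⅕*0 = 8/5 + 0 = 8/5)
-45296/(-22380) + j(172)/14843 = -45296/(-22380) + (8/5)/14843 = -45296*(-1/22380) + (8/5)*(1/14843) = 11324/5595 + 8/74215 = 168091084/83046585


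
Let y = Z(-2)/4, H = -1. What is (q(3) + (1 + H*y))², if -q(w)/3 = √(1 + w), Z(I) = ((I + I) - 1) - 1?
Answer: 49/4 ≈ 12.250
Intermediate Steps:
Z(I) = -2 + 2*I (Z(I) = (2*I - 1) - 1 = (-1 + 2*I) - 1 = -2 + 2*I)
y = -3/2 (y = (-2 + 2*(-2))/4 = (-2 - 4)*(¼) = -6*¼ = -3/2 ≈ -1.5000)
q(w) = -3*√(1 + w)
(q(3) + (1 + H*y))² = (-3*√(1 + 3) + (1 - 1*(-3/2)))² = (-3*√4 + (1 + 3/2))² = (-3*2 + 5/2)² = (-6 + 5/2)² = (-7/2)² = 49/4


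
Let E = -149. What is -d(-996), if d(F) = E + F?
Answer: 1145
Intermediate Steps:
d(F) = -149 + F
-d(-996) = -(-149 - 996) = -1*(-1145) = 1145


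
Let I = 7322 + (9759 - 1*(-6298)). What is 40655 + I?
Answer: 64034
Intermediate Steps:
I = 23379 (I = 7322 + (9759 + 6298) = 7322 + 16057 = 23379)
40655 + I = 40655 + 23379 = 64034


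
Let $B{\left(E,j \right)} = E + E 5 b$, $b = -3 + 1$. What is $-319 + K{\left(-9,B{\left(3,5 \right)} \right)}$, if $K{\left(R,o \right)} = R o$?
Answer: $-76$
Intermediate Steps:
$b = -2$
$B{\left(E,j \right)} = - 9 E$ ($B{\left(E,j \right)} = E + E 5 \left(-2\right) = E + 5 E \left(-2\right) = E - 10 E = - 9 E$)
$-319 + K{\left(-9,B{\left(3,5 \right)} \right)} = -319 - 9 \left(\left(-9\right) 3\right) = -319 - -243 = -319 + 243 = -76$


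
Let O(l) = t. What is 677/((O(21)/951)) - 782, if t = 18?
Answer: 209917/6 ≈ 34986.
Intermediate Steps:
O(l) = 18
677/((O(21)/951)) - 782 = 677/((18/951)) - 782 = 677/((18*(1/951))) - 782 = 677/(6/317) - 782 = 677*(317/6) - 782 = 214609/6 - 782 = 209917/6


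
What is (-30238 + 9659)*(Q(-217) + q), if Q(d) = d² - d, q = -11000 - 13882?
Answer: -461463496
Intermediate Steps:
q = -24882
(-30238 + 9659)*(Q(-217) + q) = (-30238 + 9659)*(-217*(-1 - 217) - 24882) = -20579*(-217*(-218) - 24882) = -20579*(47306 - 24882) = -20579*22424 = -461463496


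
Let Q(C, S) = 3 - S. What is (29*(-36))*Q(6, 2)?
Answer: -1044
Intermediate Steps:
(29*(-36))*Q(6, 2) = (29*(-36))*(3 - 1*2) = -1044*(3 - 2) = -1044*1 = -1044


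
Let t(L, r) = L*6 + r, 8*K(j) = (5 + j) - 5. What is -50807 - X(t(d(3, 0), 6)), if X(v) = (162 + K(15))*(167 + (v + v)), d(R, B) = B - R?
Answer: -593929/8 ≈ -74241.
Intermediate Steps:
K(j) = j/8 (K(j) = ((5 + j) - 5)/8 = j/8)
t(L, r) = r + 6*L (t(L, r) = 6*L + r = r + 6*L)
X(v) = 218937/8 + 1311*v/4 (X(v) = (162 + (1/8)*15)*(167 + (v + v)) = (162 + 15/8)*(167 + 2*v) = 1311*(167 + 2*v)/8 = 218937/8 + 1311*v/4)
-50807 - X(t(d(3, 0), 6)) = -50807 - (218937/8 + 1311*(6 + 6*(0 - 1*3))/4) = -50807 - (218937/8 + 1311*(6 + 6*(0 - 3))/4) = -50807 - (218937/8 + 1311*(6 + 6*(-3))/4) = -50807 - (218937/8 + 1311*(6 - 18)/4) = -50807 - (218937/8 + (1311/4)*(-12)) = -50807 - (218937/8 - 3933) = -50807 - 1*187473/8 = -50807 - 187473/8 = -593929/8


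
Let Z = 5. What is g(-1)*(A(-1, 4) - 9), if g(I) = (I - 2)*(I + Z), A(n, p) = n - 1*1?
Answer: 132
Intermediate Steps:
A(n, p) = -1 + n (A(n, p) = n - 1 = -1 + n)
g(I) = (-2 + I)*(5 + I) (g(I) = (I - 2)*(I + 5) = (-2 + I)*(5 + I))
g(-1)*(A(-1, 4) - 9) = (-10 + (-1)² + 3*(-1))*((-1 - 1) - 9) = (-10 + 1 - 3)*(-2 - 9) = -12*(-11) = 132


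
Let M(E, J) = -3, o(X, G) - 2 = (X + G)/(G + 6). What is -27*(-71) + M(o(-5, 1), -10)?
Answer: 1914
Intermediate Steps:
o(X, G) = 2 + (G + X)/(6 + G) (o(X, G) = 2 + (X + G)/(G + 6) = 2 + (G + X)/(6 + G))
-27*(-71) + M(o(-5, 1), -10) = -27*(-71) - 3 = 1917 - 3 = 1914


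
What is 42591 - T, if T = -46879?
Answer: 89470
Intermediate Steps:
42591 - T = 42591 - 1*(-46879) = 42591 + 46879 = 89470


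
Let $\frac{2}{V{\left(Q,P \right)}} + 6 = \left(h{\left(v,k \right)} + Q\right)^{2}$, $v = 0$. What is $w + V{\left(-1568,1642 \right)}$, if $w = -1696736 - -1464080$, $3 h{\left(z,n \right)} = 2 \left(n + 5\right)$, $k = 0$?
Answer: $- \frac{2563122526887}{11016791} \approx -2.3266 \cdot 10^{5}$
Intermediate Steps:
$h{\left(z,n \right)} = \frac{10}{3} + \frac{2 n}{3}$ ($h{\left(z,n \right)} = \frac{2 \left(n + 5\right)}{3} = \frac{2 \left(5 + n\right)}{3} = \frac{10 + 2 n}{3} = \frac{10}{3} + \frac{2 n}{3}$)
$V{\left(Q,P \right)} = \frac{2}{-6 + \left(\frac{10}{3} + Q\right)^{2}}$ ($V{\left(Q,P \right)} = \frac{2}{-6 + \left(\left(\frac{10}{3} + \frac{2}{3} \cdot 0\right) + Q\right)^{2}} = \frac{2}{-6 + \left(\left(\frac{10}{3} + 0\right) + Q\right)^{2}} = \frac{2}{-6 + \left(\frac{10}{3} + Q\right)^{2}}$)
$w = -232656$ ($w = -1696736 + 1464080 = -232656$)
$w + V{\left(-1568,1642 \right)} = -232656 + \frac{18}{-54 + \left(10 + 3 \left(-1568\right)\right)^{2}} = -232656 + \frac{18}{-54 + \left(10 - 4704\right)^{2}} = -232656 + \frac{18}{-54 + \left(-4694\right)^{2}} = -232656 + \frac{18}{-54 + 22033636} = -232656 + \frac{18}{22033582} = -232656 + 18 \cdot \frac{1}{22033582} = -232656 + \frac{9}{11016791} = - \frac{2563122526887}{11016791}$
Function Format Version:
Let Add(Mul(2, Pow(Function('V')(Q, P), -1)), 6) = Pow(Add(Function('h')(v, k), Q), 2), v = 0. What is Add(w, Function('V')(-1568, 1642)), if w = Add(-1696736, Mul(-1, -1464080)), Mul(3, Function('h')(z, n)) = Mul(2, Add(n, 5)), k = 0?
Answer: Rational(-2563122526887, 11016791) ≈ -2.3266e+5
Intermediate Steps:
Function('h')(z, n) = Add(Rational(10, 3), Mul(Rational(2, 3), n)) (Function('h')(z, n) = Mul(Rational(1, 3), Mul(2, Add(n, 5))) = Mul(Rational(1, 3), Mul(2, Add(5, n))) = Mul(Rational(1, 3), Add(10, Mul(2, n))) = Add(Rational(10, 3), Mul(Rational(2, 3), n)))
Function('V')(Q, P) = Mul(2, Pow(Add(-6, Pow(Add(Rational(10, 3), Q), 2)), -1)) (Function('V')(Q, P) = Mul(2, Pow(Add(-6, Pow(Add(Add(Rational(10, 3), Mul(Rational(2, 3), 0)), Q), 2)), -1)) = Mul(2, Pow(Add(-6, Pow(Add(Add(Rational(10, 3), 0), Q), 2)), -1)) = Mul(2, Pow(Add(-6, Pow(Add(Rational(10, 3), Q), 2)), -1)))
w = -232656 (w = Add(-1696736, 1464080) = -232656)
Add(w, Function('V')(-1568, 1642)) = Add(-232656, Mul(18, Pow(Add(-54, Pow(Add(10, Mul(3, -1568)), 2)), -1))) = Add(-232656, Mul(18, Pow(Add(-54, Pow(Add(10, -4704), 2)), -1))) = Add(-232656, Mul(18, Pow(Add(-54, Pow(-4694, 2)), -1))) = Add(-232656, Mul(18, Pow(Add(-54, 22033636), -1))) = Add(-232656, Mul(18, Pow(22033582, -1))) = Add(-232656, Mul(18, Rational(1, 22033582))) = Add(-232656, Rational(9, 11016791)) = Rational(-2563122526887, 11016791)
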